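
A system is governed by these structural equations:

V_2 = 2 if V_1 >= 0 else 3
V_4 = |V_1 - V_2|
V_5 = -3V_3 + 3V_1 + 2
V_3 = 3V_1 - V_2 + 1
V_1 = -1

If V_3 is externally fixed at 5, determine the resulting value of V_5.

-16

do(V_3=5) replaces the equation V_3 = 3V_1 - V_2 + 1 with the constant V_3 = 5.
V_5 = -3V_3 + 3V_1 + 2  [with V_3=5, V_1=-1]  = -16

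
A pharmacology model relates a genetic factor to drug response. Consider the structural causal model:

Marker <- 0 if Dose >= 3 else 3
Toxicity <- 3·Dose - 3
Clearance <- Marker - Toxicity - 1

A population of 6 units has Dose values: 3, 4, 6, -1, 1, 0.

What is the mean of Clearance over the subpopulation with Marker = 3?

Observing Marker=3 restricts to units where Marker's equation naturally yields 3: Dose ∈ {-1, 1, 0}. In that subpopulation Clearance = 8, 2, 5, mean 5.

5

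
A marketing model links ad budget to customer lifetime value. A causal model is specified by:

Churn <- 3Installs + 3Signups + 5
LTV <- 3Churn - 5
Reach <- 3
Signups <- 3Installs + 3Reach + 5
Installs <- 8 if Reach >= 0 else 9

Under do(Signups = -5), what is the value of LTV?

37

do(Signups=-5) replaces the equation Signups <- 3Installs + 3Reach + 5 with the constant Signups = -5.
Installs = 8 if Reach >= 0 else 9  [with Reach=3]  = 8
Churn = 3Installs + 3Signups + 5  [with Installs=8, Signups=-5]  = 14
LTV = 3Churn - 5  [with Churn=14]  = 37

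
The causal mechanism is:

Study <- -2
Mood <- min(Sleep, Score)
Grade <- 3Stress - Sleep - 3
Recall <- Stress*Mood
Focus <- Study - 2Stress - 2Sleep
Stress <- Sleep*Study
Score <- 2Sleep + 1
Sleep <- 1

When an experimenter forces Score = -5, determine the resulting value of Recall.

Under do(Score=-5), the mechanism Score <- 2Sleep + 1 is discarded; Score is fixed at -5.
Stress = Sleep*Study  [with Sleep=1, Study=-2]  = -2
Mood = min(Sleep, Score)  [with Sleep=1, Score=-5]  = -5
Recall = Stress*Mood  [with Stress=-2, Mood=-5]  = 10

10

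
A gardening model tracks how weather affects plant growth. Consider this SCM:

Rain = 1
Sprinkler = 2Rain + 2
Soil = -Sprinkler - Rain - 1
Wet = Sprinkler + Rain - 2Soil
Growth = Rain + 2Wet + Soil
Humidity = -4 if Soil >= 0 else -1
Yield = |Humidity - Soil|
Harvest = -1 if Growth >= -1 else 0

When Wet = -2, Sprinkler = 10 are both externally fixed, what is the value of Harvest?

The joint intervention fixes Wet = -2, Sprinkler = 10, removing each variable's own equation.
Soil = -Sprinkler - Rain - 1  [with Sprinkler=10, Rain=1]  = -12
Growth = Rain + 2Wet + Soil  [with Rain=1, Wet=-2, Soil=-12]  = -15
Harvest = -1 if Growth >= -1 else 0  [with Growth=-15]  = 0

0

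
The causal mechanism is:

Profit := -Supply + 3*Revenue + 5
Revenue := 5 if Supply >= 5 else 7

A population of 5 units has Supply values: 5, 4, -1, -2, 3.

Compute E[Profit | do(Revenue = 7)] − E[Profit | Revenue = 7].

-0.8

The intervention sets Revenue=7 in all 5 units regardless of Supply. Recomputing Profit per unit gives 21, 22, 27, 28, 23; average 24.2.
E[Profit|Revenue=7] averages over only the 4 units with Revenue=7 (Supply = 4, -1, -2, 3): Profit = 22, 27, 28, 23, mean 25.
Difference = 24.2 − 25 = -0.8.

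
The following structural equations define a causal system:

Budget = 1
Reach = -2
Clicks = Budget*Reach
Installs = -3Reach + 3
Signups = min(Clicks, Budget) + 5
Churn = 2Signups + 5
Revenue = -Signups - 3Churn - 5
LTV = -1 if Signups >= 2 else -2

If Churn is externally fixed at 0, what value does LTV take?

-1

Intervening sets Churn = 0 and removes its equation (Churn = 2Signups + 5).
LTV is not downstream of the intervention, so its value is determined by the original equations.
Clicks = Budget*Reach  [with Budget=1, Reach=-2]  = -2
Signups = min(Clicks, Budget) + 5  [with Clicks=-2, Budget=1]  = 3
LTV = -1 if Signups >= 2 else -2  [with Signups=3]  = -1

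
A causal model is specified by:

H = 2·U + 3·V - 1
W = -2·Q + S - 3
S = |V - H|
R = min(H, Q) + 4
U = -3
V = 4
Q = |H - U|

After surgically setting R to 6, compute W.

Intervening sets R = 6 and removes its equation (R = min(H, Q) + 4).
Since W is not a descendant of the intervened variable, it is unaffected.
H = 2·U + 3·V - 1  [with U=-3, V=4]  = 5
Q = |H - U|  [with H=5, U=-3]  = 8
S = |V - H|  [with V=4, H=5]  = 1
W = -2·Q + S - 3  [with Q=8, S=1]  = -18

-18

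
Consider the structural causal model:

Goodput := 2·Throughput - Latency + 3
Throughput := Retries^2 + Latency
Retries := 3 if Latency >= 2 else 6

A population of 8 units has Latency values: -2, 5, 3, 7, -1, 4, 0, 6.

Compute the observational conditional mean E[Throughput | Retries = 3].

14

E[Throughput|Retries=3] averages over only the 5 units with Retries=3 (Latency = 5, 3, 7, 4, 6): Throughput = 14, 12, 16, 13, 15, mean 14.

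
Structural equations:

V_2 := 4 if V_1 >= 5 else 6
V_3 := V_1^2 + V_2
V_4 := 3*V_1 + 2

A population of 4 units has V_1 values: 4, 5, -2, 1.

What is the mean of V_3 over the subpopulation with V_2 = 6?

Observing V_2=6 restricts to units where V_2's equation naturally yields 6: V_1 ∈ {4, -2, 1}. In that subpopulation V_3 = 22, 10, 7, mean 13.

13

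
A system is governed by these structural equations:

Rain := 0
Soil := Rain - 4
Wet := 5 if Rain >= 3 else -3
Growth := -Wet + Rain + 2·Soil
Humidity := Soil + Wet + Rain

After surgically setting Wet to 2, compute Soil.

-4

Under do(Wet=2), the mechanism Wet := 5 if Rain >= 3 else -3 is discarded; Wet is fixed at 2.
Since Soil is not a descendant of the intervened variable, it is unaffected.
Soil = Rain - 4  [with Rain=0]  = -4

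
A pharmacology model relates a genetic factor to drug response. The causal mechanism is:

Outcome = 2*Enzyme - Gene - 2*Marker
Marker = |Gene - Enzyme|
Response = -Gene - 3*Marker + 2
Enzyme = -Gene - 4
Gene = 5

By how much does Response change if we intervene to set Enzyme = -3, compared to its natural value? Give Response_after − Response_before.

18

Under do(Enzyme=-3), the mechanism Enzyme = -Gene - 4 is discarded; Enzyme is fixed at -3.
Marker = |Gene - Enzyme|  [with Gene=5, Enzyme=-3]  = 8
Response = -Gene - 3*Marker + 2  [with Gene=5, Marker=8]  = -27
Without intervention: Enzyme = -Gene - 4  [with Gene=5]  = -9; Marker = |Gene - Enzyme|  [with Gene=5, Enzyme=-9]  = 14; Response = -Gene - 3*Marker + 2  [with Gene=5, Marker=14]  = -45.
Change = -27 − (-45) = 18.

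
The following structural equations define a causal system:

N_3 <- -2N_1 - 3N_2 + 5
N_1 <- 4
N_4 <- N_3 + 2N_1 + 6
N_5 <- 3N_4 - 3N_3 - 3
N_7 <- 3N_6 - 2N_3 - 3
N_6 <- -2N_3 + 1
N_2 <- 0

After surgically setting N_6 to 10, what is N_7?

Intervening sets N_6 = 10 and removes its equation (N_6 <- -2N_3 + 1).
N_3 = -2N_1 - 3N_2 + 5  [with N_1=4, N_2=0]  = -3
N_7 = 3N_6 - 2N_3 - 3  [with N_6=10, N_3=-3]  = 33

33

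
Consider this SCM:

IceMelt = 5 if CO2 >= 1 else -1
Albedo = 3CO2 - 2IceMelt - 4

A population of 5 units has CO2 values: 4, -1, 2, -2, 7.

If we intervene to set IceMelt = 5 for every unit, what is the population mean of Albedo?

-8

Under do(IceMelt=5), IceMelt's equation is replaced by IceMelt=5 for every unit. Per-unit Albedo: -2, -17, -8, -20, 7. Mean = -8.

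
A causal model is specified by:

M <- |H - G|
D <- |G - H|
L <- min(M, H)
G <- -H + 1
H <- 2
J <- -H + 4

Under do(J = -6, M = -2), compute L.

Under do(J = -6, M = -2), each intervened variable's structural equation is replaced by its fixed value.
L = min(M, H)  [with M=-2, H=2]  = -2

-2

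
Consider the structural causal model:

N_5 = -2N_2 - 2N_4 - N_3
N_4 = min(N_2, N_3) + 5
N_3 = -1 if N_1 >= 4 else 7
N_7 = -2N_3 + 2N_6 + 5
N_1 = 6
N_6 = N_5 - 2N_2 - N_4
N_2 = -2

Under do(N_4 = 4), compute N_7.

1

The intervention breaks the incoming arrows to N_4: N_4 = min(N_2, N_3) + 5 no longer applies, and N_4 = 4.
N_3 = -1 if N_1 >= 4 else 7  [with N_1=6]  = -1
N_5 = -2N_2 - 2N_4 - N_3  [with N_2=-2, N_4=4, N_3=-1]  = -3
N_6 = N_5 - 2N_2 - N_4  [with N_5=-3, N_2=-2, N_4=4]  = -3
N_7 = -2N_3 + 2N_6 + 5  [with N_3=-1, N_6=-3]  = 1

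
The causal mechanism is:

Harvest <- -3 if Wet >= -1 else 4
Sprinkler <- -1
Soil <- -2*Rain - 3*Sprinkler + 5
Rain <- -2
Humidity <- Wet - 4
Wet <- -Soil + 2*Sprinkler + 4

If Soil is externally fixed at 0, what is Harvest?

The intervention breaks the incoming arrows to Soil: Soil <- -2*Rain - 3*Sprinkler + 5 no longer applies, and Soil = 0.
Wet = -Soil + 2*Sprinkler + 4  [with Soil=0, Sprinkler=-1]  = 2
Harvest = -3 if Wet >= -1 else 4  [with Wet=2]  = -3

-3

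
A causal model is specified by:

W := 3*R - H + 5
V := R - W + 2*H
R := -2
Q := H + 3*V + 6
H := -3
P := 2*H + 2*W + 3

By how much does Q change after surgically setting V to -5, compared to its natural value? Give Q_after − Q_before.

Intervening sets V = -5 and removes its equation (V := R - W + 2*H).
Q = H + 3*V + 6  [with H=-3, V=-5]  = -12
Without intervention: W = 3*R - H + 5  [with R=-2, H=-3]  = 2; V = R - W + 2*H  [with R=-2, W=2, H=-3]  = -10; Q = H + 3*V + 6  [with H=-3, V=-10]  = -27.
Change = -12 − (-27) = 15.

15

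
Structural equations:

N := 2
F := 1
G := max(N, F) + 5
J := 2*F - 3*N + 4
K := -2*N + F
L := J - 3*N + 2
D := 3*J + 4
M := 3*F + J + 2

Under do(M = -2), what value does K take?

do(M=-2) replaces the equation M := 3*F + J + 2 with the constant M = -2.
K is not downstream of the intervention, so its value is determined by the original equations.
K = -2*N + F  [with N=2, F=1]  = -3

-3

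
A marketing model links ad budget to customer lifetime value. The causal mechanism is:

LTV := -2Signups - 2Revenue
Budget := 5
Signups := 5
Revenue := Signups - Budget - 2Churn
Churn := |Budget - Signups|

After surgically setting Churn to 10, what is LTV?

30

do(Churn=10) replaces the equation Churn := |Budget - Signups| with the constant Churn = 10.
Revenue = Signups - Budget - 2Churn  [with Signups=5, Budget=5, Churn=10]  = -20
LTV = -2Signups - 2Revenue  [with Signups=5, Revenue=-20]  = 30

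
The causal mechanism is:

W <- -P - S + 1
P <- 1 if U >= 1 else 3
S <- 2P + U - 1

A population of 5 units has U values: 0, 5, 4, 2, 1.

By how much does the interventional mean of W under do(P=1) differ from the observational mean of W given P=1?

Under do(P=1), P's equation is replaced by P=1 for every unit. Per-unit W: -1, -6, -5, -3, -2. Mean = -3.4.
E[W|P=1] averages over only the 4 units with P=1 (U = 5, 4, 2, 1): W = -6, -5, -3, -2, mean -4.
Difference = -3.4 − (-4) = 0.6.

0.6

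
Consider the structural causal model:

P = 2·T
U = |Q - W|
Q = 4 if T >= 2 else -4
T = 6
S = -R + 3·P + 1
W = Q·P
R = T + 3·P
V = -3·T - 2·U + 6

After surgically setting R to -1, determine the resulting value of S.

38

The intervention breaks the incoming arrows to R: R = T + 3·P no longer applies, and R = -1.
P = 2·T  [with T=6]  = 12
S = -R + 3·P + 1  [with R=-1, P=12]  = 38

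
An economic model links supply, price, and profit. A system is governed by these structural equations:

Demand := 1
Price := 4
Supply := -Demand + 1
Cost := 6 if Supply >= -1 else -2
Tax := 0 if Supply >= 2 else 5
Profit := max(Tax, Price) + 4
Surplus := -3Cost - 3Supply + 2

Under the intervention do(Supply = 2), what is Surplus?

-22

The intervention breaks the incoming arrows to Supply: Supply := -Demand + 1 no longer applies, and Supply = 2.
Cost = 6 if Supply >= -1 else -2  [with Supply=2]  = 6
Surplus = -3Cost - 3Supply + 2  [with Cost=6, Supply=2]  = -22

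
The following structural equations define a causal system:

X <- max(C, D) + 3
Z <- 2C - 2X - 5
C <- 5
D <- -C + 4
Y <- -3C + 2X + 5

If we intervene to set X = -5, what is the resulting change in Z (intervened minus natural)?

26

do(X=-5) replaces the equation X <- max(C, D) + 3 with the constant X = -5.
Z = 2C - 2X - 5  [with C=5, X=-5]  = 15
Without intervention: D = -C + 4  [with C=5]  = -1; X = max(C, D) + 3  [with C=5, D=-1]  = 8; Z = 2C - 2X - 5  [with C=5, X=8]  = -11.
Change = 15 − (-11) = 26.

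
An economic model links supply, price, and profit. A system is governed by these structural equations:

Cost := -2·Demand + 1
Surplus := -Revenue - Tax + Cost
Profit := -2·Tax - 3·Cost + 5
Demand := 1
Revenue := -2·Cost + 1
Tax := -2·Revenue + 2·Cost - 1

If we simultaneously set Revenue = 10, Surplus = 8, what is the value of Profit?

The joint intervention fixes Revenue = 10, Surplus = 8, removing each variable's own equation.
Cost = -2·Demand + 1  [with Demand=1]  = -1
Tax = -2·Revenue + 2·Cost - 1  [with Revenue=10, Cost=-1]  = -23
Profit = -2·Tax - 3·Cost + 5  [with Tax=-23, Cost=-1]  = 54

54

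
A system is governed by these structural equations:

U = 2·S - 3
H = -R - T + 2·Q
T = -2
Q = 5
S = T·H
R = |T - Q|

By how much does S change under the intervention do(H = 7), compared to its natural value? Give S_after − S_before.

-4

Intervening sets H = 7 and removes its equation (H = -R - T + 2·Q).
S = T·H  [with T=-2, H=7]  = -14
Without intervention: R = |T - Q|  [with T=-2, Q=5]  = 7; H = -R - T + 2·Q  [with R=7, T=-2, Q=5]  = 5; S = T·H  [with T=-2, H=5]  = -10.
Change = -14 − (-10) = -4.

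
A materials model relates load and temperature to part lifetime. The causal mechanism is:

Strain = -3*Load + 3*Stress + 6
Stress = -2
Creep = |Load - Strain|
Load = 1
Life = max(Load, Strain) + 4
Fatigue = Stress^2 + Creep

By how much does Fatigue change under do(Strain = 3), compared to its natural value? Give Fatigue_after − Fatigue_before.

do(Strain=3) replaces the equation Strain = -3*Load + 3*Stress + 6 with the constant Strain = 3.
Creep = |Load - Strain|  [with Load=1, Strain=3]  = 2
Fatigue = Stress^2 + Creep  [with Stress=-2, Creep=2]  = 6
Without intervention: Strain = -3*Load + 3*Stress + 6  [with Load=1, Stress=-2]  = -3; Creep = |Load - Strain|  [with Load=1, Strain=-3]  = 4; Fatigue = Stress^2 + Creep  [with Stress=-2, Creep=4]  = 8.
Change = 6 − 8 = -2.

-2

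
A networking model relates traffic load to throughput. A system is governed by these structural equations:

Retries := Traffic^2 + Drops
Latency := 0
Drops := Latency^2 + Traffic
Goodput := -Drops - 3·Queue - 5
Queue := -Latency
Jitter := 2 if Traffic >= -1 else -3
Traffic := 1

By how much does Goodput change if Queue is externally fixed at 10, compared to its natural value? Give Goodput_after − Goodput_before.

-30

The intervention breaks the incoming arrows to Queue: Queue := -Latency no longer applies, and Queue = 10.
Drops = Latency^2 + Traffic  [with Latency=0, Traffic=1]  = 1
Goodput = -Drops - 3·Queue - 5  [with Drops=1, Queue=10]  = -36
Without intervention: Queue = -Latency  [with Latency=0]  = 0; Drops = Latency^2 + Traffic  [with Latency=0, Traffic=1]  = 1; Goodput = -Drops - 3·Queue - 5  [with Drops=1, Queue=0]  = -6.
Change = -36 − (-6) = -30.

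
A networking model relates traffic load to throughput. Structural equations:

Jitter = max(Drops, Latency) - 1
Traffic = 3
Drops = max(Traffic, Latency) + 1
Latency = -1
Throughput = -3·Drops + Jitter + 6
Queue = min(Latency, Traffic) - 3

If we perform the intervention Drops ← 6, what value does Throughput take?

Under do(Drops=6), the mechanism Drops = max(Traffic, Latency) + 1 is discarded; Drops is fixed at 6.
Jitter = max(Drops, Latency) - 1  [with Drops=6, Latency=-1]  = 5
Throughput = -3·Drops + Jitter + 6  [with Drops=6, Jitter=5]  = -7

-7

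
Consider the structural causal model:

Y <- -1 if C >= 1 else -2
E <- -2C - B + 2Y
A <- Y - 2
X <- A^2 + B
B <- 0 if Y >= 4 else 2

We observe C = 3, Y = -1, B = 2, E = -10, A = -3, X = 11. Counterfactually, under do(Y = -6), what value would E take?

-20

Under do(Y=-6), the mechanism Y <- -1 if C >= 1 else -2 is discarded; Y is fixed at -6.
B = 0 if Y >= 4 else 2  [with Y=-6]  = 2
E = -2C - B + 2Y  [with C=3, B=2, Y=-6]  = -20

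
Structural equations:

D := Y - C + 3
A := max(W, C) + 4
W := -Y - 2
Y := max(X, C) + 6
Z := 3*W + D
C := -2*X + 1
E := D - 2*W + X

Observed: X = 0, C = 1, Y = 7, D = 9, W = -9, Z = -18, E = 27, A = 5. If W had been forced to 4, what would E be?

1

Under do(W=4), the mechanism W := -Y - 2 is discarded; W is fixed at 4.
C = -2*X + 1  [with X=0]  = 1
Y = max(X, C) + 6  [with X=0, C=1]  = 7
D = Y - C + 3  [with Y=7, C=1]  = 9
E = D - 2*W + X  [with D=9, W=4, X=0]  = 1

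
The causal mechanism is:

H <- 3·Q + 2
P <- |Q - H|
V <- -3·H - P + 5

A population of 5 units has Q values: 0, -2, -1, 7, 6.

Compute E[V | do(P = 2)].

The intervention sets P=2 in all 5 units regardless of Q. Recomputing V per unit gives -3, 15, 6, -66, -57; average -21.

-21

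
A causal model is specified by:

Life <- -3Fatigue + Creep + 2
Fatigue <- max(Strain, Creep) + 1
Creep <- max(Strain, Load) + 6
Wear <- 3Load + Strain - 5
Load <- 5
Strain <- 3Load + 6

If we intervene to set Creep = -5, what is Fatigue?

do(Creep=-5) replaces the equation Creep <- max(Strain, Load) + 6 with the constant Creep = -5.
Strain = 3Load + 6  [with Load=5]  = 21
Fatigue = max(Strain, Creep) + 1  [with Strain=21, Creep=-5]  = 22

22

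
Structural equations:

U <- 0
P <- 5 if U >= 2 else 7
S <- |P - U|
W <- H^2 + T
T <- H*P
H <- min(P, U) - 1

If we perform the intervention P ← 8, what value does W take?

Under do(P=8), the mechanism P <- 5 if U >= 2 else 7 is discarded; P is fixed at 8.
H = min(P, U) - 1  [with P=8, U=0]  = -1
T = H*P  [with H=-1, P=8]  = -8
W = H^2 + T  [with H=-1, T=-8]  = -7

-7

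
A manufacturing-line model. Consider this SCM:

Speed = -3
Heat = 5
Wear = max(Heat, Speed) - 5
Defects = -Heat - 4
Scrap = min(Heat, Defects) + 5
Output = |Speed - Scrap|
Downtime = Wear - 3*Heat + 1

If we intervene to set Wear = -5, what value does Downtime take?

-19

The intervention breaks the incoming arrows to Wear: Wear = max(Heat, Speed) - 5 no longer applies, and Wear = -5.
Downtime = Wear - 3*Heat + 1  [with Wear=-5, Heat=5]  = -19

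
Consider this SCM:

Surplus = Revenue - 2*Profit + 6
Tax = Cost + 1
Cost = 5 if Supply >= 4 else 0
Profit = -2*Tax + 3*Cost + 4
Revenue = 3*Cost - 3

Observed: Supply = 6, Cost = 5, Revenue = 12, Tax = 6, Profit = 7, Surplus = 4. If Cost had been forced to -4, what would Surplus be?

Under do(Cost=-4), the mechanism Cost = 5 if Supply >= 4 else 0 is discarded; Cost is fixed at -4.
Revenue = 3*Cost - 3  [with Cost=-4]  = -15
Tax = Cost + 1  [with Cost=-4]  = -3
Profit = -2*Tax + 3*Cost + 4  [with Tax=-3, Cost=-4]  = -2
Surplus = Revenue - 2*Profit + 6  [with Revenue=-15, Profit=-2]  = -5

-5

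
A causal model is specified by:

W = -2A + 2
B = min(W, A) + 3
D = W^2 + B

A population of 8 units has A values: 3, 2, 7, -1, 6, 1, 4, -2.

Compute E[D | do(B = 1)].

The intervention sets B=1 in all 8 units regardless of A. Recomputing D per unit gives 17, 5, 145, 17, 101, 1, 37, 37; average 45.

45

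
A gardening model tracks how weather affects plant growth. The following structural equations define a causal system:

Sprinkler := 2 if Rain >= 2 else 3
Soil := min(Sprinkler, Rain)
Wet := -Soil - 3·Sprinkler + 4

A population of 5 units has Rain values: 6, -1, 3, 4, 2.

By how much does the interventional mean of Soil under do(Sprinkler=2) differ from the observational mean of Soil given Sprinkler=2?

Under do(Sprinkler=2), Sprinkler's equation is replaced by Sprinkler=2 for every unit. Per-unit Soil: 2, -1, 2, 2, 2. Mean = 1.4.
Observing Sprinkler=2 restricts to units where Sprinkler's equation naturally yields 2: Rain ∈ {6, 3, 4, 2}. In that subpopulation Soil = 2, 2, 2, 2, mean 2.
Difference = 1.4 − 2 = -0.6.

-0.6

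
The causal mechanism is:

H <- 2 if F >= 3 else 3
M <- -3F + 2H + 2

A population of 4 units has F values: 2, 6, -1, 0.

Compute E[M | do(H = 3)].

Under do(H=3), H's equation is replaced by H=3 for every unit. Per-unit M: 2, -10, 11, 8. Mean = 2.75.

2.75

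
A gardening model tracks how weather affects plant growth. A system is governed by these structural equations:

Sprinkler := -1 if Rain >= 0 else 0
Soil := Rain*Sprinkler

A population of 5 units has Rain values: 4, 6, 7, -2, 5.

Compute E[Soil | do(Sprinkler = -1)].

-4

do(Sprinkler=-1) breaks Sprinkler's dependence on Rain. With Sprinkler=-1 fixed, Soil across the units is -4, -6, -7, 2, -5, mean -4.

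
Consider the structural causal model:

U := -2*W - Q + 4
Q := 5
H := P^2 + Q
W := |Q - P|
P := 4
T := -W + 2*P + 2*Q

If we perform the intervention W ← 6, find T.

The intervention breaks the incoming arrows to W: W := |Q - P| no longer applies, and W = 6.
T = -W + 2*P + 2*Q  [with W=6, P=4, Q=5]  = 12

12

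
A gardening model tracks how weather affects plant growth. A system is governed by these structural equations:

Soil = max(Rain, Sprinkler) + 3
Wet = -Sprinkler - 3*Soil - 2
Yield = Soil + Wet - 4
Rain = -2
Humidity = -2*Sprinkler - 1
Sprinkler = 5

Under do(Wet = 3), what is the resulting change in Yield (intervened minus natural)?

Under do(Wet=3), the mechanism Wet = -Sprinkler - 3*Soil - 2 is discarded; Wet is fixed at 3.
Soil = max(Rain, Sprinkler) + 3  [with Rain=-2, Sprinkler=5]  = 8
Yield = Soil + Wet - 4  [with Soil=8, Wet=3]  = 7
Without intervention: Soil = max(Rain, Sprinkler) + 3  [with Rain=-2, Sprinkler=5]  = 8; Wet = -Sprinkler - 3*Soil - 2  [with Sprinkler=5, Soil=8]  = -31; Yield = Soil + Wet - 4  [with Soil=8, Wet=-31]  = -27.
Change = 7 − (-27) = 34.

34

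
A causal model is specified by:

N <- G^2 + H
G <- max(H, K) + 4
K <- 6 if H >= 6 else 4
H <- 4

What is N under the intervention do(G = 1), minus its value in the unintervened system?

-63

The intervention breaks the incoming arrows to G: G <- max(H, K) + 4 no longer applies, and G = 1.
N = G^2 + H  [with G=1, H=4]  = 5
Without intervention: K = 6 if H >= 6 else 4  [with H=4]  = 4; G = max(H, K) + 4  [with H=4, K=4]  = 8; N = G^2 + H  [with G=8, H=4]  = 68.
Change = 5 − 68 = -63.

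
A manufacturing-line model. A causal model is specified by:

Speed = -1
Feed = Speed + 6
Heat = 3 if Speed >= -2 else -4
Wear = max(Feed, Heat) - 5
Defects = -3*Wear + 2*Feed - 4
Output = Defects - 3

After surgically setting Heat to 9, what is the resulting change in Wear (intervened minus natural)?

The intervention breaks the incoming arrows to Heat: Heat = 3 if Speed >= -2 else -4 no longer applies, and Heat = 9.
Feed = Speed + 6  [with Speed=-1]  = 5
Wear = max(Feed, Heat) - 5  [with Feed=5, Heat=9]  = 4
Without intervention: Feed = Speed + 6  [with Speed=-1]  = 5; Heat = 3 if Speed >= -2 else -4  [with Speed=-1]  = 3; Wear = max(Feed, Heat) - 5  [with Feed=5, Heat=3]  = 0.
Change = 4 − 0 = 4.

4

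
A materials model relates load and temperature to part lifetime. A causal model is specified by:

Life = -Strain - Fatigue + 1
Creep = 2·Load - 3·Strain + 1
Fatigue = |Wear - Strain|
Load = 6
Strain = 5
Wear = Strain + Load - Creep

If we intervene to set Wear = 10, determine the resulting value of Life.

-9

Under do(Wear=10), the mechanism Wear = Strain + Load - Creep is discarded; Wear is fixed at 10.
Fatigue = |Wear - Strain|  [with Wear=10, Strain=5]  = 5
Life = -Strain - Fatigue + 1  [with Strain=5, Fatigue=5]  = -9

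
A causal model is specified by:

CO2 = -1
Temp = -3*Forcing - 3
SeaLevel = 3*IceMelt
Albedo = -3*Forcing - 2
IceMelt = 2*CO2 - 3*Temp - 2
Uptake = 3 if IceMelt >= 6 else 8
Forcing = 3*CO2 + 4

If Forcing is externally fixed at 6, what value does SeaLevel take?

177

Under do(Forcing=6), the mechanism Forcing = 3*CO2 + 4 is discarded; Forcing is fixed at 6.
Temp = -3*Forcing - 3  [with Forcing=6]  = -21
IceMelt = 2*CO2 - 3*Temp - 2  [with CO2=-1, Temp=-21]  = 59
SeaLevel = 3*IceMelt  [with IceMelt=59]  = 177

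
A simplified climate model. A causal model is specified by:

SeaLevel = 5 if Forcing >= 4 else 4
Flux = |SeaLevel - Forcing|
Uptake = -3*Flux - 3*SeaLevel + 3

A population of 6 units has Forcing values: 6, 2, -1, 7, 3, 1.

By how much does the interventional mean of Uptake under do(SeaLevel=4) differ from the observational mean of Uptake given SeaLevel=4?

0.25

Every unit gets SeaLevel=4 under the intervention. Uptake values become -15, -15, -24, -18, -12, -18; E[Uptake|do(SeaLevel=4)] = -17.
Conditioning on SeaLevel=4 selects the 4 unit(s) with Forcing ∈ {2, -1, 3, 1}. Their Uptake values: -15, -24, -12, -18. Mean = -17.25.
Difference = -17 − (-17.25) = 0.25.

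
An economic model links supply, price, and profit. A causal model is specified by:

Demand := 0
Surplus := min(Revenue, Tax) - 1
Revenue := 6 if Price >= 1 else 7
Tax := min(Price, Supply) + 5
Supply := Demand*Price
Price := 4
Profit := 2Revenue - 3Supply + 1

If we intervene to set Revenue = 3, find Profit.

Under do(Revenue=3), the mechanism Revenue := 6 if Price >= 1 else 7 is discarded; Revenue is fixed at 3.
Supply = Demand*Price  [with Demand=0, Price=4]  = 0
Profit = 2Revenue - 3Supply + 1  [with Revenue=3, Supply=0]  = 7

7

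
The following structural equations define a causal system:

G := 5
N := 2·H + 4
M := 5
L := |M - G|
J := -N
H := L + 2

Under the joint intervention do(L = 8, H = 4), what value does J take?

Setting L = 8, H = 4 by intervention discards those variables' equations.
N = 2·H + 4  [with H=4]  = 12
J = -N  [with N=12]  = -12

-12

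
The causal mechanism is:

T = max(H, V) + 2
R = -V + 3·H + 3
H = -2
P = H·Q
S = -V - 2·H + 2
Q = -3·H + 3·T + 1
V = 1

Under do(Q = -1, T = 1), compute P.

Setting Q = -1, T = 1 by intervention discards those variables' equations.
P = H·Q  [with H=-2, Q=-1]  = 2

2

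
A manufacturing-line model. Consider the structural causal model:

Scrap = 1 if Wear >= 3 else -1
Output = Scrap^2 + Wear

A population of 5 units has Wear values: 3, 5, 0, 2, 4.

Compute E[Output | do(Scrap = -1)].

Under do(Scrap=-1), Scrap's equation is replaced by Scrap=-1 for every unit. Per-unit Output: 4, 6, 1, 3, 5. Mean = 3.8.

3.8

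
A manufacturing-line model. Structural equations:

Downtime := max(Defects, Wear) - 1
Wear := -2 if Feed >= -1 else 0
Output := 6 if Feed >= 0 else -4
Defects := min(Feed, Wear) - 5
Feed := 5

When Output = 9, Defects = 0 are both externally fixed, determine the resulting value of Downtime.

-1

The joint intervention fixes Output = 9, Defects = 0, removing each variable's own equation.
Wear = -2 if Feed >= -1 else 0  [with Feed=5]  = -2
Downtime = max(Defects, Wear) - 1  [with Defects=0, Wear=-2]  = -1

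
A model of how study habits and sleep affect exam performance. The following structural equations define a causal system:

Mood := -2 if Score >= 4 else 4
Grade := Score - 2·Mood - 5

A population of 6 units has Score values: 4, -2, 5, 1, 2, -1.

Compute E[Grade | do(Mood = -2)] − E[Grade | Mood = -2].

-3

do(Mood=-2) breaks Mood's dependence on Score. With Mood=-2 fixed, Grade across the units is 3, -3, 4, 0, 1, -2, mean 0.5.
Observing Mood=-2 restricts to units where Mood's equation naturally yields -2: Score ∈ {4, 5}. In that subpopulation Grade = 3, 4, mean 3.5.
Difference = 0.5 − 3.5 = -3.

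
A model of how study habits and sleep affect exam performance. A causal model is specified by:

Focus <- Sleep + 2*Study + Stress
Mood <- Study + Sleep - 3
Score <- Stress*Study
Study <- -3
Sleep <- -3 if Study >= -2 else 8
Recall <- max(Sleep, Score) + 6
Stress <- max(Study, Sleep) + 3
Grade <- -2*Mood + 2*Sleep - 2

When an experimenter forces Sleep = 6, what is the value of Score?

-27

do(Sleep=6) replaces the equation Sleep <- -3 if Study >= -2 else 8 with the constant Sleep = 6.
Stress = max(Study, Sleep) + 3  [with Study=-3, Sleep=6]  = 9
Score = Stress*Study  [with Stress=9, Study=-3]  = -27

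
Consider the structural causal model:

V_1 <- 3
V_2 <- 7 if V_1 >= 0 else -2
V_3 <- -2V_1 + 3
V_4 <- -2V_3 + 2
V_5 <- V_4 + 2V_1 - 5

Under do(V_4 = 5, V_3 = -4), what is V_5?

6

The joint intervention fixes V_4 = 5, V_3 = -4, removing each variable's own equation.
V_5 = V_4 + 2V_1 - 5  [with V_4=5, V_1=3]  = 6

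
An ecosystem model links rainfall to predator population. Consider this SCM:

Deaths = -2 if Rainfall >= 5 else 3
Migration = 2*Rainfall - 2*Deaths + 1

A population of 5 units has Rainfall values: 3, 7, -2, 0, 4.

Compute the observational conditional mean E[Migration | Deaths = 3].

-2.5

E[Migration|Deaths=3] averages over only the 4 units with Deaths=3 (Rainfall = 3, -2, 0, 4): Migration = 1, -9, -5, 3, mean -2.5.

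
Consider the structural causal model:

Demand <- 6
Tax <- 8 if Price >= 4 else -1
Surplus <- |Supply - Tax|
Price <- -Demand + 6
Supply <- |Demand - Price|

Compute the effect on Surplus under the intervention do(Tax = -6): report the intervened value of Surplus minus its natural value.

Intervening sets Tax = -6 and removes its equation (Tax <- 8 if Price >= 4 else -1).
Price = -Demand + 6  [with Demand=6]  = 0
Supply = |Demand - Price|  [with Demand=6, Price=0]  = 6
Surplus = |Supply - Tax|  [with Supply=6, Tax=-6]  = 12
Without intervention: Price = -Demand + 6  [with Demand=6]  = 0; Supply = |Demand - Price|  [with Demand=6, Price=0]  = 6; Tax = 8 if Price >= 4 else -1  [with Price=0]  = -1; Surplus = |Supply - Tax|  [with Supply=6, Tax=-1]  = 7.
Change = 12 − 7 = 5.

5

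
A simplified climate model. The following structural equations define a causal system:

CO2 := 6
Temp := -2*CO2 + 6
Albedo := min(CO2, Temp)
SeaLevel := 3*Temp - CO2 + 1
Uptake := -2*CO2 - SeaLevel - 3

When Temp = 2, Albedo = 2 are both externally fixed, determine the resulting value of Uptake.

Under do(Temp = 2, Albedo = 2), each intervened variable's structural equation is replaced by its fixed value.
SeaLevel = 3*Temp - CO2 + 1  [with Temp=2, CO2=6]  = 1
Uptake = -2*CO2 - SeaLevel - 3  [with CO2=6, SeaLevel=1]  = -16

-16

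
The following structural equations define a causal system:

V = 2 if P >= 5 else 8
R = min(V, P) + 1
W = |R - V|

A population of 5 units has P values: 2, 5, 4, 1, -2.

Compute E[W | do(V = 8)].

do(V=8) breaks V's dependence on P. With V=8 fixed, W across the units is 5, 2, 3, 6, 9, mean 5.

5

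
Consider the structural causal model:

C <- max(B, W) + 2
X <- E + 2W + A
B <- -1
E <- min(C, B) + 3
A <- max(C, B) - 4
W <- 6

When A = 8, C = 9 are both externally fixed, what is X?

22

The joint intervention fixes A = 8, C = 9, removing each variable's own equation.
E = min(C, B) + 3  [with C=9, B=-1]  = 2
X = E + 2W + A  [with E=2, W=6, A=8]  = 22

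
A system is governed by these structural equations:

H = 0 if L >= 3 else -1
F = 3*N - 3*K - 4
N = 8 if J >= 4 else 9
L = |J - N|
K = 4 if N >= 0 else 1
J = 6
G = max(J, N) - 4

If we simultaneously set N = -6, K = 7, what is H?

0

Setting N = -6, K = 7 by intervention discards those variables' equations.
L = |J - N|  [with J=6, N=-6]  = 12
H = 0 if L >= 3 else -1  [with L=12]  = 0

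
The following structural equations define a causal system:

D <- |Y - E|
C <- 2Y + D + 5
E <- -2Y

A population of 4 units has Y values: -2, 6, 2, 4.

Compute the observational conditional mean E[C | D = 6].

Observing D=6 restricts to units where D's equation naturally yields 6: Y ∈ {-2, 2}. In that subpopulation C = 7, 15, mean 11.

11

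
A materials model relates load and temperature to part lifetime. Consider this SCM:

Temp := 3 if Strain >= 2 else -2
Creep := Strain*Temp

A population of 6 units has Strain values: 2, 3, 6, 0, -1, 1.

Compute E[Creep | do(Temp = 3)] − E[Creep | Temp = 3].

Every unit gets Temp=3 under the intervention. Creep values become 6, 9, 18, 0, -3, 3; E[Creep|do(Temp=3)] = 5.5.
Observing Temp=3 restricts to units where Temp's equation naturally yields 3: Strain ∈ {2, 3, 6}. In that subpopulation Creep = 6, 9, 18, mean 11.
Difference = 5.5 − 11 = -5.5.

-5.5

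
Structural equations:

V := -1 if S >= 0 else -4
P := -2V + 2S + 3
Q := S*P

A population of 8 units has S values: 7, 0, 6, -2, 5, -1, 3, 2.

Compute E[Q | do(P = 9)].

The intervention sets P=9 in all 8 units regardless of S. Recomputing Q per unit gives 63, 0, 54, -18, 45, -9, 27, 18; average 22.5.

22.5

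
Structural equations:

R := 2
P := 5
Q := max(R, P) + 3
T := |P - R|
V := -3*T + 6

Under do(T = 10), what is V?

Intervening sets T = 10 and removes its equation (T := |P - R|).
V = -3*T + 6  [with T=10]  = -24

-24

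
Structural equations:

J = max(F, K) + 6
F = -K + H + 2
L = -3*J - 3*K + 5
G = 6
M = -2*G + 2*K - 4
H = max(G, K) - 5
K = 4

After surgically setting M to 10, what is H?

1

The intervention breaks the incoming arrows to M: M = -2*G + 2*K - 4 no longer applies, and M = 10.
H is not downstream of the intervention, so its value is determined by the original equations.
H = max(G, K) - 5  [with G=6, K=4]  = 1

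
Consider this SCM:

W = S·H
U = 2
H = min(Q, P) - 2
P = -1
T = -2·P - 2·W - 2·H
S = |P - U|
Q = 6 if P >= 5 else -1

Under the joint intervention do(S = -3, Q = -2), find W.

12

The joint intervention fixes S = -3, Q = -2, removing each variable's own equation.
H = min(Q, P) - 2  [with Q=-2, P=-1]  = -4
W = S·H  [with S=-3, H=-4]  = 12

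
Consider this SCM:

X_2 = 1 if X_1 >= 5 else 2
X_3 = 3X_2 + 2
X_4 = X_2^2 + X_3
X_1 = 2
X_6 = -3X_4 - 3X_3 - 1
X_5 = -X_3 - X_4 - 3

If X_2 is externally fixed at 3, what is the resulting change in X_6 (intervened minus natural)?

Under do(X_2=3), the mechanism X_2 = 1 if X_1 >= 5 else 2 is discarded; X_2 is fixed at 3.
X_3 = 3X_2 + 2  [with X_2=3]  = 11
X_4 = X_2^2 + X_3  [with X_2=3, X_3=11]  = 20
X_6 = -3X_4 - 3X_3 - 1  [with X_4=20, X_3=11]  = -94
Without intervention: X_2 = 1 if X_1 >= 5 else 2  [with X_1=2]  = 2; X_3 = 3X_2 + 2  [with X_2=2]  = 8; X_4 = X_2^2 + X_3  [with X_2=2, X_3=8]  = 12; X_6 = -3X_4 - 3X_3 - 1  [with X_4=12, X_3=8]  = -61.
Change = -94 − (-61) = -33.

-33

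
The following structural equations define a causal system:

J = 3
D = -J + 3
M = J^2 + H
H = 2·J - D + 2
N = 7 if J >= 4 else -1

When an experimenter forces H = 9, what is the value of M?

The intervention breaks the incoming arrows to H: H = 2·J - D + 2 no longer applies, and H = 9.
M = J^2 + H  [with J=3, H=9]  = 18

18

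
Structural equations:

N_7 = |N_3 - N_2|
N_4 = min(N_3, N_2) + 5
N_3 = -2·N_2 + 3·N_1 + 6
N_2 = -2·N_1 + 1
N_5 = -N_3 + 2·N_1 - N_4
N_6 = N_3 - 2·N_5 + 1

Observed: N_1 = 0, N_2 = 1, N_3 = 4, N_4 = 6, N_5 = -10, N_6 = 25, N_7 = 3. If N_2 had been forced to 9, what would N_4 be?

-7

Under do(N_2=9), the mechanism N_2 = -2·N_1 + 1 is discarded; N_2 is fixed at 9.
N_3 = -2·N_2 + 3·N_1 + 6  [with N_2=9, N_1=0]  = -12
N_4 = min(N_3, N_2) + 5  [with N_3=-12, N_2=9]  = -7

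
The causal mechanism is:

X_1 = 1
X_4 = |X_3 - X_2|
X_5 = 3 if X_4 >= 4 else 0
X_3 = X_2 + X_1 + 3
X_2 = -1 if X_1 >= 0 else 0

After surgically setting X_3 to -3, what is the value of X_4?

2

The intervention breaks the incoming arrows to X_3: X_3 = X_2 + X_1 + 3 no longer applies, and X_3 = -3.
X_2 = -1 if X_1 >= 0 else 0  [with X_1=1]  = -1
X_4 = |X_3 - X_2|  [with X_3=-3, X_2=-1]  = 2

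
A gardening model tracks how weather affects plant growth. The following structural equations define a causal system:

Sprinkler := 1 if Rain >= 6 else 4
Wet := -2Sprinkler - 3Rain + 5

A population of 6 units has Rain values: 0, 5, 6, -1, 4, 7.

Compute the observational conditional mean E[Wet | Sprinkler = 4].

Observing Sprinkler=4 restricts to units where Sprinkler's equation naturally yields 4: Rain ∈ {0, 5, -1, 4}. In that subpopulation Wet = -3, -18, 0, -15, mean -9.

-9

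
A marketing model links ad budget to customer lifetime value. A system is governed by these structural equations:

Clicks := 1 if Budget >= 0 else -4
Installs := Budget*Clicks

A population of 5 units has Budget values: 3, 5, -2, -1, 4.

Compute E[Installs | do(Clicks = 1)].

1.8

do(Clicks=1) breaks Clicks's dependence on Budget. With Clicks=1 fixed, Installs across the units is 3, 5, -2, -1, 4, mean 1.8.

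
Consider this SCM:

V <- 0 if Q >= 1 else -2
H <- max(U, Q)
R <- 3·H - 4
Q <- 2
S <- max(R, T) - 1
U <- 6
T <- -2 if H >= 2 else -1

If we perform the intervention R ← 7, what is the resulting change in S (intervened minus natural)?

-7

The intervention breaks the incoming arrows to R: R <- 3·H - 4 no longer applies, and R = 7.
H = max(U, Q)  [with U=6, Q=2]  = 6
T = -2 if H >= 2 else -1  [with H=6]  = -2
S = max(R, T) - 1  [with R=7, T=-2]  = 6
Without intervention: H = max(U, Q)  [with U=6, Q=2]  = 6; T = -2 if H >= 2 else -1  [with H=6]  = -2; R = 3·H - 4  [with H=6]  = 14; S = max(R, T) - 1  [with R=14, T=-2]  = 13.
Change = 6 − 13 = -7.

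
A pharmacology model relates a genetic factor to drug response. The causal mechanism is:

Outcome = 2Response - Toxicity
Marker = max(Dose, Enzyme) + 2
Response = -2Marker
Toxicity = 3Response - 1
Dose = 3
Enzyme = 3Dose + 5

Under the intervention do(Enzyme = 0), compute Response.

Under do(Enzyme=0), the mechanism Enzyme = 3Dose + 5 is discarded; Enzyme is fixed at 0.
Marker = max(Dose, Enzyme) + 2  [with Dose=3, Enzyme=0]  = 5
Response = -2Marker  [with Marker=5]  = -10

-10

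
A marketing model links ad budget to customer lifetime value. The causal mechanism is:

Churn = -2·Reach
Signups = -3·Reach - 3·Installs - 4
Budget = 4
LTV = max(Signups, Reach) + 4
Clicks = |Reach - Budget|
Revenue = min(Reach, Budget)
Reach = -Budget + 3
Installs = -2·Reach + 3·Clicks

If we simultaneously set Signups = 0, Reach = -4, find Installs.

Setting Signups = 0, Reach = -4 by intervention discards those variables' equations.
Clicks = |Reach - Budget|  [with Reach=-4, Budget=4]  = 8
Installs = -2·Reach + 3·Clicks  [with Reach=-4, Clicks=8]  = 32

32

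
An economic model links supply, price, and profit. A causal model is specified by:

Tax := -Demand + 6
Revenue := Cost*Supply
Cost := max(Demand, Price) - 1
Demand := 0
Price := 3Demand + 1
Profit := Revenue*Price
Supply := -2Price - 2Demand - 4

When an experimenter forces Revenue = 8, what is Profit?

Under do(Revenue=8), the mechanism Revenue := Cost*Supply is discarded; Revenue is fixed at 8.
Price = 3Demand + 1  [with Demand=0]  = 1
Profit = Revenue*Price  [with Revenue=8, Price=1]  = 8

8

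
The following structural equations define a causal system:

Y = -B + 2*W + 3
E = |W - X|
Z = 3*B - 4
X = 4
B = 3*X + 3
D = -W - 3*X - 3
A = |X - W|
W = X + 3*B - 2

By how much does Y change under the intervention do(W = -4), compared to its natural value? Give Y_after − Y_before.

-102

The intervention breaks the incoming arrows to W: W = X + 3*B - 2 no longer applies, and W = -4.
B = 3*X + 3  [with X=4]  = 15
Y = -B + 2*W + 3  [with B=15, W=-4]  = -20
Without intervention: B = 3*X + 3  [with X=4]  = 15; W = X + 3*B - 2  [with X=4, B=15]  = 47; Y = -B + 2*W + 3  [with B=15, W=47]  = 82.
Change = -20 − 82 = -102.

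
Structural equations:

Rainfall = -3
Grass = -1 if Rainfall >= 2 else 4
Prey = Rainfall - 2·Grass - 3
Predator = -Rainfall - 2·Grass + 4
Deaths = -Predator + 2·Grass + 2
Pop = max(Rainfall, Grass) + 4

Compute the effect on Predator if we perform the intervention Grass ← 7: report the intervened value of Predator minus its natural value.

Under do(Grass=7), the mechanism Grass = -1 if Rainfall >= 2 else 4 is discarded; Grass is fixed at 7.
Predator = -Rainfall - 2·Grass + 4  [with Rainfall=-3, Grass=7]  = -7
Without intervention: Grass = -1 if Rainfall >= 2 else 4  [with Rainfall=-3]  = 4; Predator = -Rainfall - 2·Grass + 4  [with Rainfall=-3, Grass=4]  = -1.
Change = -7 − (-1) = -6.

-6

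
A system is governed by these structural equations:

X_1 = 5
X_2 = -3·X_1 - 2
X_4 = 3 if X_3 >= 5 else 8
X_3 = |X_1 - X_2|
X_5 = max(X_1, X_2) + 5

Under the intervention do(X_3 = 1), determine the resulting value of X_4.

The intervention breaks the incoming arrows to X_3: X_3 = |X_1 - X_2| no longer applies, and X_3 = 1.
X_4 = 3 if X_3 >= 5 else 8  [with X_3=1]  = 8

8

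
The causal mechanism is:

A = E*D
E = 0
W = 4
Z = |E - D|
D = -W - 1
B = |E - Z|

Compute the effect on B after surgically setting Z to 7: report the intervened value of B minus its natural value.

The intervention breaks the incoming arrows to Z: Z = |E - D| no longer applies, and Z = 7.
B = |E - Z|  [with E=0, Z=7]  = 7
Without intervention: D = -W - 1  [with W=4]  = -5; Z = |E - D|  [with E=0, D=-5]  = 5; B = |E - Z|  [with E=0, Z=5]  = 5.
Change = 7 − 5 = 2.

2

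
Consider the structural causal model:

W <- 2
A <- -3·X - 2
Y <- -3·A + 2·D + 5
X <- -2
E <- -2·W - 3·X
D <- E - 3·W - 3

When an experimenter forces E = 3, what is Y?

Under do(E=3), the mechanism E <- -2·W - 3·X is discarded; E is fixed at 3.
A = -3·X - 2  [with X=-2]  = 4
D = E - 3·W - 3  [with E=3, W=2]  = -6
Y = -3·A + 2·D + 5  [with A=4, D=-6]  = -19

-19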